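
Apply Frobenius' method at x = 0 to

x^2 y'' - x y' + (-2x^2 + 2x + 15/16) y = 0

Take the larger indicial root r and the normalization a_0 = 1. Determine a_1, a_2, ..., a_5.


Write in Frobenius form y'' + (p(x)/x) y' + (q(x)/x^2) y = 0:
  p(x) = -1,  q(x) = -2x^2 + 2x + 15/16.
Indicial equation: r(r-1) + (-1) r + (15/16) = 0 -> roots r_1 = 5/4, r_2 = 3/4.
Take r = r_1 = 5/4. Let y(x) = x^r sum_{n>=0} a_n x^n with a_0 = 1.
Substitute y = x^r sum a_n x^n and match x^{r+n}. The recurrence is
  D(n) a_n + 2 a_{n-1} - 2 a_{n-2} = 0,  where D(n) = (r+n)(r+n-1) + (-1)(r+n) + (15/16).
  a_n = [-2 a_{n-1} + 2 a_{n-2}] / D(n).
Since the indicial polynomial factors as (r - r_1)(r - r_2), D(n) = (r_1 + n - r_1)(r_1 + n - r_2) = n(n + 1/2).
Evaluating step by step (a_0 = 1):
  n = 1: D(1) = 1(1 + 1/2) = 3/2; numerator = -2(1) = -2; a_1 = (-2)/(3/2) = -4/3
  n = 2: D(2) = 2(2 + 1/2) = 5; numerator = -2(-4/3) + 2(1) = 14/3; a_2 = (14/3)/(5) = 14/15
  n = 3: D(3) = 3(3 + 1/2) = 21/2; numerator = -2(14/15) + 2(-4/3) = -68/15; a_3 = (-68/15)/(21/2) = -136/315
  n = 4: D(4) = 4(4 + 1/2) = 18; numerator = -2(-136/315) + 2(14/15) = 172/63; a_4 = (172/63)/(18) = 86/567
  n = 5: D(5) = 5(5 + 1/2) = 55/2; numerator = -2(86/567) + 2(-136/315) = -3308/2835; a_5 = (-3308/2835)/(55/2) = -6616/155925

r = 5/4; a_0 = 1; a_1 = -4/3; a_2 = 14/15; a_3 = -136/315; a_4 = 86/567; a_5 = -6616/155925


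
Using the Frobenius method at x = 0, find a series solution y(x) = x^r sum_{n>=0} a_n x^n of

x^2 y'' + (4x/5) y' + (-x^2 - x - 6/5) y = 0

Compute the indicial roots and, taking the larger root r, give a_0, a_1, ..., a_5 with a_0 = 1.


Write in Frobenius form y'' + (p(x)/x) y' + (q(x)/x^2) y = 0:
  p(x) = 4/5,  q(x) = -x^2 - x - 6/5.
Indicial equation: r(r-1) + (4/5) r + (-6/5) = 0 -> roots r_1 = 6/5, r_2 = -1.
Take r = r_1 = 6/5. Let y(x) = x^r sum_{n>=0} a_n x^n with a_0 = 1.
Substitute y = x^r sum a_n x^n and match x^{r+n}. The recurrence is
  D(n) a_n - 1 a_{n-1} - 1 a_{n-2} = 0,  where D(n) = (r+n)(r+n-1) + (4/5)(r+n) + (-6/5).
  a_n = [1 a_{n-1} + 1 a_{n-2}] / D(n).
Since the indicial polynomial factors as (r - r_1)(r - r_2), D(n) = (r_1 + n - r_1)(r_1 + n - r_2) = n(n + 11/5).
Evaluating step by step (a_0 = 1):
  n = 1: D(1) = 1(1 + 11/5) = 16/5; numerator = 1(1) = 1; a_1 = (1)/(16/5) = 5/16
  n = 2: D(2) = 2(2 + 11/5) = 42/5; numerator = 1(5/16) + 1(1) = 21/16; a_2 = (21/16)/(42/5) = 5/32
  n = 3: D(3) = 3(3 + 11/5) = 78/5; numerator = 1(5/32) + 1(5/16) = 15/32; a_3 = (15/32)/(78/5) = 25/832
  n = 4: D(4) = 4(4 + 11/5) = 124/5; numerator = 1(25/832) + 1(5/32) = 155/832; a_4 = (155/832)/(124/5) = 25/3328
  n = 5: D(5) = 5(5 + 11/5) = 36; numerator = 1(25/3328) + 1(25/832) = 125/3328; a_5 = (125/3328)/(36) = 125/119808

r = 6/5; a_0 = 1; a_1 = 5/16; a_2 = 5/32; a_3 = 25/832; a_4 = 25/3328; a_5 = 125/119808


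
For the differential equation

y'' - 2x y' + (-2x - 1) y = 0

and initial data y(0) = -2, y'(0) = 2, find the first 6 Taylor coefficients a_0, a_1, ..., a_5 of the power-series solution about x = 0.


Ansatz: y(x) = sum_{n>=0} a_n x^n, so y'(x) = sum_{n>=1} n a_n x^(n-1) and y''(x) = sum_{n>=2} n(n-1) a_n x^(n-2).
Substitute into P(x) y'' + Q(x) y' + R(x) y = 0 with P(x) = 1, Q(x) = -2x, R(x) = -2x - 1, and match powers of x.
Initial conditions: a_0 = -2, a_1 = 2.
Setting the coefficient of each power of x to zero and solving order by order (substituting the coefficients already found):
  x^0: 2 a_2 - a_0 = 0  ->  2 a_2 = a_0 = -2  ->  a_2 = -1
  x^1: 6 a_3 - 3 a_1 - 2 a_0 = 0  ->  6 a_3 = 3 a_1 + 2 a_0 = 2  ->  a_3 = 1/3
  x^2: 12 a_4 - 5 a_2 - 2 a_1 = 0  ->  12 a_4 = 5 a_2 + 2 a_1 = -1  ->  a_4 = -1/12
  x^3: 20 a_5 - 7 a_3 - 2 a_2 = 0  ->  20 a_5 = 7 a_3 + 2 a_2 = 1/3  ->  a_5 = 1/60
Truncated series: y(x) = -2 + 2 x - x^2 + (1/3) x^3 - (1/12) x^4 + (1/60) x^5 + O(x^6).

a_0 = -2; a_1 = 2; a_2 = -1; a_3 = 1/3; a_4 = -1/12; a_5 = 1/60


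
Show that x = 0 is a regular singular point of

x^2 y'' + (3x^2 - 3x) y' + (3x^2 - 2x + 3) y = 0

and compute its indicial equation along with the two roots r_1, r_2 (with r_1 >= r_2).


Divide by x^2 to reach normal form y'' + P_1(x) y' + P_2(x) y = 0 with P_1(x) = 3 - 3/x and P_2(x) = 3 - 2/x + 3/x^2.
x = 0 is a singular point because the y'-coefficient 3 - 3/x has a pole at x = 0 and the y-coefficient 3 - 2/x + 3/x^2 has a pole at x = 0.
It is a regular singular point because x P_1(x) = p(x) = 3x - 3 and x^2 P_2(x) = q(x) = 3x^2 - 2x + 3 are polynomials, hence analytic at x = 0.
p(0) = -3,  q(0) = 3.
Indicial equation: r(r-1) + p(0) r + q(0) = 0, i.e. r^2 + (p(0) - 1) r + q(0) = 0, i.e. r^2 - 4 r + 3 = 0.
Discriminant: (-4)^2 - 4(3) = 4, so r = (4 ± 2)/2.
Solving: r_1 = 3, r_2 = 1.

indicial: r^2 - 4 r + 3 = 0; roots r_1 = 3, r_2 = 1


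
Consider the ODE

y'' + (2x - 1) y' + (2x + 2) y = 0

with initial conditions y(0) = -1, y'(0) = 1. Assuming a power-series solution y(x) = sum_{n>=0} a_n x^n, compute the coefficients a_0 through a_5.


Ansatz: y(x) = sum_{n>=0} a_n x^n, so y'(x) = sum_{n>=1} n a_n x^(n-1) and y''(x) = sum_{n>=2} n(n-1) a_n x^(n-2).
Substitute into P(x) y'' + Q(x) y' + R(x) y = 0 with P(x) = 1, Q(x) = 2x - 1, R(x) = 2x + 2, and match powers of x.
Initial conditions: a_0 = -1, a_1 = 1.
Setting the coefficient of each power of x to zero and solving order by order (substituting the coefficients already found):
  x^0: 2 a_2 - a_1 + 2 a_0 = 0  ->  2 a_2 = a_1 - 2 a_0 = 3  ->  a_2 = 3/2
  x^1: 6 a_3 - 2 a_2 + 4 a_1 + 2 a_0 = 0  ->  6 a_3 = 2 a_2 - 4 a_1 - 2 a_0 = 1  ->  a_3 = 1/6
  x^2: 12 a_4 - 3 a_3 + 6 a_2 + 2 a_1 = 0  ->  12 a_4 = 3 a_3 - 6 a_2 - 2 a_1 = -21/2  ->  a_4 = -7/8
  x^3: 20 a_5 - 4 a_4 + 8 a_3 + 2 a_2 = 0  ->  20 a_5 = 4 a_4 - 8 a_3 - 2 a_2 = -47/6  ->  a_5 = -47/120
Truncated series: y(x) = -1 + x + (3/2) x^2 + (1/6) x^3 - (7/8) x^4 - (47/120) x^5 + O(x^6).

a_0 = -1; a_1 = 1; a_2 = 3/2; a_3 = 1/6; a_4 = -7/8; a_5 = -47/120


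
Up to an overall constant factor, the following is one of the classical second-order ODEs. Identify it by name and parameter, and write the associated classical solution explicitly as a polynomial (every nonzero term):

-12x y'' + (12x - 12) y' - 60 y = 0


All three coefficients share the factor -12; dividing through by -12 gives  x y'' + (1 - x) y' + 5 y = 0.
This matches the Laguerre equation x y'' + (1 - x) y' + n y = 0 with n = 5; the polynomial solution is L_5(x).
With y = sum_k a_k x^k, matching x^k gives (k+1)k a_{k+1} + (k+1) a_{k+1} - k a_k + n a_k = 0, i.e. (k+1)^2 a_{k+1} = (k - n) a_k = (k - 5) a_k. The right side vanishes at k = 5, so the series terminates at degree 5.
Standard normalization L_n(0) = 1 gives a_0 = 1. Work upward with a_{k+1} = (k - 5) a_k / (k+1)^2:
  a_1 = (0 - 5)(1) / 1^2 = -5/1 = -5
  a_2 = (1 - 5)(-5) / 2^2 = 20/4 = 5
  a_3 = (2 - 5)(5) / 3^2 = -15/9 = -5/3
  a_4 = (3 - 5)(-5/3) / 4^2 = (10/3)/16 = 5/24
  a_5 = (4 - 5)(5/24) / 5^2 = (-5/24)/25 = -1/120
Hence L_5(x) = -x^5/120 + 5 x^4/24 - 5 x^3/3 + 5 x^2 - 5 x + 1.

L_5(x); series = -x^5/120 + 5 x^4/24 - 5 x^3/3 + 5 x^2 - 5 x + 1


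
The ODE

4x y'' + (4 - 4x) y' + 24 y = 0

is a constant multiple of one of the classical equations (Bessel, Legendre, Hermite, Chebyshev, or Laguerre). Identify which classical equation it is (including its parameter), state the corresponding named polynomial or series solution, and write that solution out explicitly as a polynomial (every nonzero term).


All three coefficients share the factor 4; dividing through by 4 gives  x y'' + (1 - x) y' + 6 y = 0.
This matches the Laguerre equation x y'' + (1 - x) y' + n y = 0 with n = 6; the polynomial solution is L_6(x).
With y = sum_k a_k x^k, matching x^k gives (k+1)k a_{k+1} + (k+1) a_{k+1} - k a_k + n a_k = 0, i.e. (k+1)^2 a_{k+1} = (k - n) a_k = (k - 6) a_k. The right side vanishes at k = 6, so the series terminates at degree 6.
Standard normalization L_n(0) = 1 gives a_0 = 1. Work upward with a_{k+1} = (k - 6) a_k / (k+1)^2:
  a_1 = (0 - 6)(1) / 1^2 = -6/1 = -6
  a_2 = (1 - 6)(-6) / 2^2 = 30/4 = 15/2
  a_3 = (2 - 6)(15/2) / 3^2 = -30/9 = -10/3
  a_4 = (3 - 6)(-10/3) / 4^2 = 10/16 = 5/8
  a_5 = (4 - 6)(5/8) / 5^2 = (-5/4)/25 = -1/20
  a_6 = (5 - 6)(-1/20) / 6^2 = (1/20)/36 = 1/720
Hence L_6(x) = x^6/720 - x^5/20 + 5 x^4/8 - 10 x^3/3 + 15 x^2/2 - 6 x + 1.

L_6(x); series = x^6/720 - x^5/20 + 5 x^4/8 - 10 x^3/3 + 15 x^2/2 - 6 x + 1


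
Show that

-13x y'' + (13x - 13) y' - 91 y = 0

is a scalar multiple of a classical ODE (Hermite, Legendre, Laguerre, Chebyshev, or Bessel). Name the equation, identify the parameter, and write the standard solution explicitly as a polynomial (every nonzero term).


All three coefficients share the factor -13; dividing through by -13 gives  x y'' + (1 - x) y' + 7 y = 0.
This matches the Laguerre equation x y'' + (1 - x) y' + n y = 0 with n = 7; the polynomial solution is L_7(x).
With y = sum_k a_k x^k, matching x^k gives (k+1)k a_{k+1} + (k+1) a_{k+1} - k a_k + n a_k = 0, i.e. (k+1)^2 a_{k+1} = (k - n) a_k = (k - 7) a_k. The right side vanishes at k = 7, so the series terminates at degree 7.
Standard normalization L_n(0) = 1 gives a_0 = 1. Work upward with a_{k+1} = (k - 7) a_k / (k+1)^2:
  a_1 = (0 - 7)(1) / 1^2 = -7/1 = -7
  a_2 = (1 - 7)(-7) / 2^2 = 42/4 = 21/2
  a_3 = (2 - 7)(21/2) / 3^2 = (-105/2)/9 = -35/6
  a_4 = (3 - 7)(-35/6) / 4^2 = (70/3)/16 = 35/24
  a_5 = (4 - 7)(35/24) / 5^2 = (-35/8)/25 = -7/40
  a_6 = (5 - 7)(-7/40) / 6^2 = (7/20)/36 = 7/720
  a_7 = (6 - 7)(7/720) / 7^2 = (-7/720)/49 = -1/5040
Hence L_7(x) = -x^7/5040 + 7 x^6/720 - 7 x^5/40 + 35 x^4/24 - 35 x^3/6 + 21 x^2/2 - 7 x + 1.

L_7(x); series = -x^7/5040 + 7 x^6/720 - 7 x^5/40 + 35 x^4/24 - 35 x^3/6 + 21 x^2/2 - 7 x + 1


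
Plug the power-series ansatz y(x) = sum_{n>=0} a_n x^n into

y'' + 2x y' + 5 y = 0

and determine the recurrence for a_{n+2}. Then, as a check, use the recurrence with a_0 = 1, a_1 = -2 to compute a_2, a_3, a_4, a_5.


Substitute y = sum_n a_n x^n.
y''(x) has coefficient (n+2)(n+1) a_{n+2} at x^n;
2 x y'(x) has coefficient 2 n a_n at x^n (shift);
5 y(x) has coefficient 5 a_n at x^n.
Matching x^n: (n+2)(n+1) a_{n+2} + (2n + 5) a_n = 0.
Thus a_{n+2} = (-2n - 5) / ((n+1)(n+2)) * a_n.

Check with a_0 = 1, a_1 = -2 (apply the recurrence for n = 0, 1, 2, 3): a_0 = 1, a_1 = -2, a_2 = -5/2, a_3 = 7/3, a_4 = 15/8, a_5 = -77/60.

a_(n+2) = (-2n - 5) / ((n+1)(n+2)) * a_n; check: a_0 = 1, a_1 = -2, a_2 = -5/2, a_3 = 7/3, a_4 = 15/8, a_5 = -77/60


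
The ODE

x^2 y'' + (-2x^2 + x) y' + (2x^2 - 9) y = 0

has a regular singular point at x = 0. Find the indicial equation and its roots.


Divide by x^2 to reach normal form y'' + P_1(x) y' + P_2(x) y = 0 with P_1(x) = -2 + 1/x and P_2(x) = 2 - 9/x^2.
x = 0 is a singular point because the y'-coefficient -2 + 1/x has a pole at x = 0 and the y-coefficient 2 - 9/x^2 has a pole at x = 0.
It is a regular singular point because x P_1(x) = p(x) = 1 - 2x and x^2 P_2(x) = q(x) = 2x^2 - 9 are polynomials, hence analytic at x = 0.
p(0) = 1,  q(0) = -9.
Indicial equation: r(r-1) + p(0) r + q(0) = 0, i.e. r^2 + (p(0) - 1) r + q(0) = 0, i.e. r^2 - 9 = 0.
Discriminant: (0)^2 - 4(-9) = 36, so r = (0 ± 6)/2.
Solving: r_1 = 3, r_2 = -3.

indicial: r^2 - 9 = 0; roots r_1 = 3, r_2 = -3


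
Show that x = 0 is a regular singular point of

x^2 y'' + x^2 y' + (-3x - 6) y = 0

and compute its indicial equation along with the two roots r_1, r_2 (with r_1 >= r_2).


Divide by x^2 to reach normal form y'' + P_1(x) y' + P_2(x) y = 0 with P_1(x) = 1 and P_2(x) = -3/x - 6/x^2.
x = 0 is a singular point because the y-coefficient -3/x - 6/x^2 has a pole at x = 0.
It is a regular singular point because x P_1(x) = p(x) = x and x^2 P_2(x) = q(x) = -3x - 6 are polynomials, hence analytic at x = 0.
p(0) = 0,  q(0) = -6.
Indicial equation: r(r-1) + p(0) r + q(0) = 0, i.e. r^2 + (p(0) - 1) r + q(0) = 0, i.e. r^2 - 1 r - 6 = 0.
Discriminant: (-1)^2 - 4(-6) = 25, so r = (1 ± 5)/2.
Solving: r_1 = 3, r_2 = -2.

indicial: r^2 - 1 r - 6 = 0; roots r_1 = 3, r_2 = -2


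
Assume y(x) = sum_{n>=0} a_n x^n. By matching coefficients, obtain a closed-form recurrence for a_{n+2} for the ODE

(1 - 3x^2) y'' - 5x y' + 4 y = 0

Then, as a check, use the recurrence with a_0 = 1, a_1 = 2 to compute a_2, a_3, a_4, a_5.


Substitute y = sum_n a_n x^n.
(1 - 3 x^2) y'' contributes (n+2)(n+1) a_{n+2} - 3 n(n-1) a_n at x^n.
-5 x y'(x) contributes -5 n a_n at x^n.
4 y(x) contributes 4 a_n at x^n.
Matching x^n: (n+2)(n+1) a_{n+2} + (-3 n(n-1) - 5 n + 4) a_n = 0.
Thus a_{n+2} = (3 n(n-1) + 5 n - 4) / ((n+1)(n+2)) * a_n.

Check with a_0 = 1, a_1 = 2 (apply the recurrence for n = 0, 1, 2, 3): a_0 = 1, a_1 = 2, a_2 = -2, a_3 = 1/3, a_4 = -2, a_5 = 29/60.

a_(n+2) = (3 n(n-1) + 5 n - 4) / ((n+1)(n+2)) * a_n; check: a_0 = 1, a_1 = 2, a_2 = -2, a_3 = 1/3, a_4 = -2, a_5 = 29/60


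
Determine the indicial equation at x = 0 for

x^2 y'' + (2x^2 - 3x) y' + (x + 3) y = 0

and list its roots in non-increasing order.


Divide by x^2 to reach normal form y'' + P_1(x) y' + P_2(x) y = 0 with P_1(x) = 2 - 3/x and P_2(x) = 1/x + 3/x^2.
x = 0 is a singular point because the y'-coefficient 2 - 3/x has a pole at x = 0 and the y-coefficient 1/x + 3/x^2 has a pole at x = 0.
It is a regular singular point because x P_1(x) = p(x) = 2x - 3 and x^2 P_2(x) = q(x) = x + 3 are polynomials, hence analytic at x = 0.
p(0) = -3,  q(0) = 3.
Indicial equation: r(r-1) + p(0) r + q(0) = 0, i.e. r^2 + (p(0) - 1) r + q(0) = 0, i.e. r^2 - 4 r + 3 = 0.
Discriminant: (-4)^2 - 4(3) = 4, so r = (4 ± 2)/2.
Solving: r_1 = 3, r_2 = 1.

indicial: r^2 - 4 r + 3 = 0; roots r_1 = 3, r_2 = 1


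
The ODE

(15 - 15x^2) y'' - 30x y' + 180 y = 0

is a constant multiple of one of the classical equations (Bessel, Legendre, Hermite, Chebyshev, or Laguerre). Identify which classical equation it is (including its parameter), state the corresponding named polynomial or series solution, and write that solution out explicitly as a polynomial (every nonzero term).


All three coefficients share the factor 15; dividing through by 15 gives  (1 - x^2) y'' - 2x y' + 12 y = 0.
This matches the Legendre equation (1 - x^2) y'' - 2x y' + n(n+1) y = 0 (note the -2x y' term) with n(n+1) = 12, so n = 3; the polynomial solution is P_3(x).
With y = sum_k a_k x^k, matching x^k gives (k+2)(k+1) a_{k+2} = [k(k+1) - n(n+1)] a_k = (k - 3)(k + 4) a_k. The right side vanishes at k = 3, so the series with the parity of 3 terminates at degree 3.
Standard normalization (P_n(1) = 1): leading coefficient (2n)!/(2^n (n!)^2) = 720/(8*36) = 5/2, so a_3 = 5/2. Work downward with a_k = (k+1)(k+2) a_{k+2} / ((k - 3)(k + 4)):
  a_1 = (2)(3)(5/2) / ((1 - 3)(1 + 4)) = 15/(-10) = -3/2
Hence P_3(x) = 5 x^3/2 - 3 x/2.

P_3(x); series = 5 x^3/2 - 3 x/2


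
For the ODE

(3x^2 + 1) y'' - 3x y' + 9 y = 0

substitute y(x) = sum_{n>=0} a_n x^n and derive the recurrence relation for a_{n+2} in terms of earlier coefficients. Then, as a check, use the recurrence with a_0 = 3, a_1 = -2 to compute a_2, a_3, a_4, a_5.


Substitute y = sum_n a_n x^n.
(1 + 3 x^2) y'' contributes (n+2)(n+1) a_{n+2} + 3 n(n-1) a_n at x^n.
-3 x y'(x) contributes -3 n a_n at x^n.
9 y(x) contributes 9 a_n at x^n.
Matching x^n: (n+2)(n+1) a_{n+2} + (3 n(n-1) - 3 n + 9) a_n = 0.
Thus a_{n+2} = (-3 n(n-1) + 3 n - 9) / ((n+1)(n+2)) * a_n.

Check with a_0 = 3, a_1 = -2 (apply the recurrence for n = 0, 1, 2, 3): a_0 = 3, a_1 = -2, a_2 = -27/2, a_3 = 2, a_4 = 81/8, a_5 = -9/5.

a_(n+2) = (-3 n(n-1) + 3 n - 9) / ((n+1)(n+2)) * a_n; check: a_0 = 3, a_1 = -2, a_2 = -27/2, a_3 = 2, a_4 = 81/8, a_5 = -9/5


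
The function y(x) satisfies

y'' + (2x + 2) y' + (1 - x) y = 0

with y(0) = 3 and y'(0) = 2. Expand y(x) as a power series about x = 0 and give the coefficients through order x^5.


Ansatz: y(x) = sum_{n>=0} a_n x^n, so y'(x) = sum_{n>=1} n a_n x^(n-1) and y''(x) = sum_{n>=2} n(n-1) a_n x^(n-2).
Substitute into P(x) y'' + Q(x) y' + R(x) y = 0 with P(x) = 1, Q(x) = 2x + 2, R(x) = 1 - x, and match powers of x.
Initial conditions: a_0 = 3, a_1 = 2.
Setting the coefficient of each power of x to zero and solving order by order (substituting the coefficients already found):
  x^0: 2 a_2 + 2 a_1 + a_0 = 0  ->  2 a_2 = -2 a_1 - a_0 = -7  ->  a_2 = -7/2
  x^1: 6 a_3 + 4 a_2 + 3 a_1 - a_0 = 0  ->  6 a_3 = -4 a_2 - 3 a_1 + a_0 = 11  ->  a_3 = 11/6
  x^2: 12 a_4 + 6 a_3 + 5 a_2 - a_1 = 0  ->  12 a_4 = -6 a_3 - 5 a_2 + a_1 = 17/2  ->  a_4 = 17/24
  x^3: 20 a_5 + 8 a_4 + 7 a_3 - a_2 = 0  ->  20 a_5 = -8 a_4 - 7 a_3 + a_2 = -22  ->  a_5 = -11/10
Truncated series: y(x) = 3 + 2 x - (7/2) x^2 + (11/6) x^3 + (17/24) x^4 - (11/10) x^5 + O(x^6).

a_0 = 3; a_1 = 2; a_2 = -7/2; a_3 = 11/6; a_4 = 17/24; a_5 = -11/10


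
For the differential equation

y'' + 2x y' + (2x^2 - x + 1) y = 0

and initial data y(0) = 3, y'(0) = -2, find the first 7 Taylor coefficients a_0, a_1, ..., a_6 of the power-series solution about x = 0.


Ansatz: y(x) = sum_{n>=0} a_n x^n, so y'(x) = sum_{n>=1} n a_n x^(n-1) and y''(x) = sum_{n>=2} n(n-1) a_n x^(n-2).
Substitute into P(x) y'' + Q(x) y' + R(x) y = 0 with P(x) = 1, Q(x) = 2x, R(x) = 2x^2 - x + 1, and match powers of x.
Initial conditions: a_0 = 3, a_1 = -2.
Setting the coefficient of each power of x to zero and solving order by order (substituting the coefficients already found):
  x^0: 2 a_2 + a_0 = 0  ->  2 a_2 = -a_0 = -3  ->  a_2 = -3/2
  x^1: 6 a_3 + 3 a_1 - a_0 = 0  ->  6 a_3 = -3 a_1 + a_0 = 9  ->  a_3 = 3/2
  x^2: 12 a_4 + 5 a_2 - a_1 + 2 a_0 = 0  ->  12 a_4 = -5 a_2 + a_1 - 2 a_0 = -1/2  ->  a_4 = -1/24
  x^3: 20 a_5 + 7 a_3 - a_2 + 2 a_1 = 0  ->  20 a_5 = -7 a_3 + a_2 - 2 a_1 = -8  ->  a_5 = -2/5
  x^4: 30 a_6 + 9 a_4 - a_3 + 2 a_2 = 0  ->  30 a_6 = -9 a_4 + a_3 - 2 a_2 = 39/8  ->  a_6 = 13/80
Truncated series: y(x) = 3 - 2 x - (3/2) x^2 + (3/2) x^3 - (1/24) x^4 - (2/5) x^5 + (13/80) x^6 + O(x^7).

a_0 = 3; a_1 = -2; a_2 = -3/2; a_3 = 3/2; a_4 = -1/24; a_5 = -2/5; a_6 = 13/80


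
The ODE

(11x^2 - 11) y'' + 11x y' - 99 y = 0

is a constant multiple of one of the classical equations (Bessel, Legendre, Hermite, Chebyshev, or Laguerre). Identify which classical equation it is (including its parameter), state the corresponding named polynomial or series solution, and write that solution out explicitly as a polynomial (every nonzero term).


All three coefficients share the factor -11; dividing through by -11 gives  (1 - x^2) y'' - x y' + 9 y = 0.
This matches the Chebyshev equation (1 - x^2) y'' - x y' + n^2 y = 0 (note the -x y' term, not -2x y') with n^2 = 9, so n = 3; the polynomial solution is T_3(x).
With y = sum_k a_k x^k, matching x^k gives (k+2)(k+1) a_{k+2} = (k^2 - n^2) a_k = (k - 3)(k + 3) a_k. The right side vanishes at k = 3, so the series with the parity of 3 terminates at degree 3.
Standard normalization: leading coefficient of T_n is 2^(n-1), so a_3 = 2^2 = 4. Work downward with a_k = (k+1)(k+2) a_{k+2} / ((k - 3)(k + 3)):
  a_1 = (2)(3)(4) / ((1 - 3)(1 + 3)) = 24/(-8) = -3
Hence T_3(x) = 4 x^3 - 3 x.

T_3(x); series = 4 x^3 - 3 x


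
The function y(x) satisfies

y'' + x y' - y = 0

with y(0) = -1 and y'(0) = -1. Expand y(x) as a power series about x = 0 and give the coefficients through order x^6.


Ansatz: y(x) = sum_{n>=0} a_n x^n, so y'(x) = sum_{n>=1} n a_n x^(n-1) and y''(x) = sum_{n>=2} n(n-1) a_n x^(n-2).
Substitute into P(x) y'' + Q(x) y' + R(x) y = 0 with P(x) = 1, Q(x) = x, R(x) = -1, and match powers of x.
Initial conditions: a_0 = -1, a_1 = -1.
Setting the coefficient of each power of x to zero and solving order by order (substituting the coefficients already found):
  x^0: 2 a_2 - a_0 = 0  ->  2 a_2 = a_0 = -1  ->  a_2 = -1/2
  x^1: 6 a_3 = 0  ->  a_3 = 0
  x^2: 12 a_4 + a_2 = 0  ->  12 a_4 = -a_2 = 1/2  ->  a_4 = 1/24
  x^3: 20 a_5 + 2 a_3 = 0  ->  20 a_5 = -2 a_3 = 0  ->  a_5 = 0
  x^4: 30 a_6 + 3 a_4 = 0  ->  30 a_6 = -3 a_4 = -1/8  ->  a_6 = -1/240
Truncated series: y(x) = -1 - x - (1/2) x^2 + (1/24) x^4 - (1/240) x^6 + O(x^7).

a_0 = -1; a_1 = -1; a_2 = -1/2; a_3 = 0; a_4 = 1/24; a_5 = 0; a_6 = -1/240


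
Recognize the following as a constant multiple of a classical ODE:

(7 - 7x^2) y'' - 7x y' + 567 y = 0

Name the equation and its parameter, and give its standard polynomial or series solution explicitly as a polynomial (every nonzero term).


All three coefficients share the factor 7; dividing through by 7 gives  (1 - x^2) y'' - x y' + 81 y = 0.
This matches the Chebyshev equation (1 - x^2) y'' - x y' + n^2 y = 0 (note the -x y' term, not -2x y') with n^2 = 81, so n = 9; the polynomial solution is T_9(x).
With y = sum_k a_k x^k, matching x^k gives (k+2)(k+1) a_{k+2} = (k^2 - n^2) a_k = (k - 9)(k + 9) a_k. The right side vanishes at k = 9, so the series with the parity of 9 terminates at degree 9.
Standard normalization: leading coefficient of T_n is 2^(n-1), so a_9 = 2^8 = 256. Work downward with a_k = (k+1)(k+2) a_{k+2} / ((k - 9)(k + 9)):
  a_7 = (8)(9)(256) / ((7 - 9)(7 + 9)) = 18432/(-32) = -576
  a_5 = (6)(7)(-576) / ((5 - 9)(5 + 9)) = -24192/(-56) = 432
  a_3 = (4)(5)(432) / ((3 - 9)(3 + 9)) = 8640/(-72) = -120
  a_1 = (2)(3)(-120) / ((1 - 9)(1 + 9)) = -720/(-80) = 9
Hence T_9(x) = 256 x^9 - 576 x^7 + 432 x^5 - 120 x^3 + 9 x.

T_9(x); series = 256 x^9 - 576 x^7 + 432 x^5 - 120 x^3 + 9 x


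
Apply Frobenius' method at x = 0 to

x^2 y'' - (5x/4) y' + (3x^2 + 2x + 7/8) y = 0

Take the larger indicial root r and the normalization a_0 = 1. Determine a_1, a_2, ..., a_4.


Write in Frobenius form y'' + (p(x)/x) y' + (q(x)/x^2) y = 0:
  p(x) = -5/4,  q(x) = 3x^2 + 2x + 7/8.
Indicial equation: r(r-1) + (-5/4) r + (7/8) = 0 -> roots r_1 = 7/4, r_2 = 1/2.
Take r = r_1 = 7/4. Let y(x) = x^r sum_{n>=0} a_n x^n with a_0 = 1.
Substitute y = x^r sum a_n x^n and match x^{r+n}. The recurrence is
  D(n) a_n + 2 a_{n-1} + 3 a_{n-2} = 0,  where D(n) = (r+n)(r+n-1) + (-5/4)(r+n) + (7/8).
  a_n = [-2 a_{n-1} - 3 a_{n-2}] / D(n).
Since the indicial polynomial factors as (r - r_1)(r - r_2), D(n) = (r_1 + n - r_1)(r_1 + n - r_2) = n(n + 5/4).
Evaluating step by step (a_0 = 1):
  n = 1: D(1) = 1(1 + 5/4) = 9/4; numerator = -2(1) = -2; a_1 = (-2)/(9/4) = -8/9
  n = 2: D(2) = 2(2 + 5/4) = 13/2; numerator = -2(-8/9) - 3(1) = -11/9; a_2 = (-11/9)/(13/2) = -22/117
  n = 3: D(3) = 3(3 + 5/4) = 51/4; numerator = -2(-22/117) - 3(-8/9) = 356/117; a_3 = (356/117)/(51/4) = 1424/5967
  n = 4: D(4) = 4(4 + 5/4) = 21; numerator = -2(1424/5967) - 3(-22/117) = 518/5967; a_4 = (518/5967)/(21) = 74/17901

r = 7/4; a_0 = 1; a_1 = -8/9; a_2 = -22/117; a_3 = 1424/5967; a_4 = 74/17901


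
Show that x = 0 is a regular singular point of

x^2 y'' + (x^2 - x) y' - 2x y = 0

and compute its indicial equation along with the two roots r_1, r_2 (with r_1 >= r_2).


Divide by x^2 to reach normal form y'' + P_1(x) y' + P_2(x) y = 0 with P_1(x) = 1 - 1/x and P_2(x) = -2/x.
x = 0 is a singular point because the y'-coefficient 1 - 1/x has a pole at x = 0 and the y-coefficient -2/x has a pole at x = 0.
It is a regular singular point because x P_1(x) = p(x) = x - 1 and x^2 P_2(x) = q(x) = -2x are polynomials, hence analytic at x = 0.
p(0) = -1,  q(0) = 0.
Indicial equation: r(r-1) + p(0) r + q(0) = 0, i.e. r^2 + (p(0) - 1) r + q(0) = 0, i.e. r^2 - 2 r = 0.
Discriminant: (-2)^2 - 4(0) = 4, so r = (2 ± 2)/2.
Solving: r_1 = 2, r_2 = 0.

indicial: r^2 - 2 r = 0; roots r_1 = 2, r_2 = 0


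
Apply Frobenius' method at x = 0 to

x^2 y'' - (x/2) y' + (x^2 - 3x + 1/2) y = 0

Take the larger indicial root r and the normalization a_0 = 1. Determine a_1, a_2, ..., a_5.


Write in Frobenius form y'' + (p(x)/x) y' + (q(x)/x^2) y = 0:
  p(x) = -1/2,  q(x) = x^2 - 3x + 1/2.
Indicial equation: r(r-1) + (-1/2) r + (1/2) = 0 -> roots r_1 = 1, r_2 = 1/2.
Take r = r_1 = 1. Let y(x) = x^r sum_{n>=0} a_n x^n with a_0 = 1.
Substitute y = x^r sum a_n x^n and match x^{r+n}. The recurrence is
  D(n) a_n - 3 a_{n-1} + 1 a_{n-2} = 0,  where D(n) = (r+n)(r+n-1) + (-1/2)(r+n) + (1/2).
  a_n = [3 a_{n-1} - 1 a_{n-2}] / D(n).
Since the indicial polynomial factors as (r - r_1)(r - r_2), D(n) = (r_1 + n - r_1)(r_1 + n - r_2) = n(n + 1/2).
Evaluating step by step (a_0 = 1):
  n = 1: D(1) = 1(1 + 1/2) = 3/2; numerator = 3(1) = 3; a_1 = (3)/(3/2) = 2
  n = 2: D(2) = 2(2 + 1/2) = 5; numerator = 3(2) - 1(1) = 5; a_2 = (5)/(5) = 1
  n = 3: D(3) = 3(3 + 1/2) = 21/2; numerator = 3(1) - 1(2) = 1; a_3 = (1)/(21/2) = 2/21
  n = 4: D(4) = 4(4 + 1/2) = 18; numerator = 3(2/21) - 1(1) = -5/7; a_4 = (-5/7)/(18) = -5/126
  n = 5: D(5) = 5(5 + 1/2) = 55/2; numerator = 3(-5/126) - 1(2/21) = -3/14; a_5 = (-3/14)/(55/2) = -3/385

r = 1; a_0 = 1; a_1 = 2; a_2 = 1; a_3 = 2/21; a_4 = -5/126; a_5 = -3/385


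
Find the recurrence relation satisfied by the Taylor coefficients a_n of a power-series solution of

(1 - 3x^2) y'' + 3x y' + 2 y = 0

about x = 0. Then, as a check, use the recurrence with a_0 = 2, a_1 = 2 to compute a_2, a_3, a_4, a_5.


Substitute y = sum_n a_n x^n.
(1 - 3 x^2) y'' contributes (n+2)(n+1) a_{n+2} - 3 n(n-1) a_n at x^n.
3 x y'(x) contributes 3 n a_n at x^n.
2 y(x) contributes 2 a_n at x^n.
Matching x^n: (n+2)(n+1) a_{n+2} + (-3 n(n-1) + 3 n + 2) a_n = 0.
Thus a_{n+2} = (3 n(n-1) - 3 n - 2) / ((n+1)(n+2)) * a_n.

Check with a_0 = 2, a_1 = 2 (apply the recurrence for n = 0, 1, 2, 3): a_0 = 2, a_1 = 2, a_2 = -2, a_3 = -5/3, a_4 = 1/3, a_5 = -7/12.

a_(n+2) = (3 n(n-1) - 3 n - 2) / ((n+1)(n+2)) * a_n; check: a_0 = 2, a_1 = 2, a_2 = -2, a_3 = -5/3, a_4 = 1/3, a_5 = -7/12


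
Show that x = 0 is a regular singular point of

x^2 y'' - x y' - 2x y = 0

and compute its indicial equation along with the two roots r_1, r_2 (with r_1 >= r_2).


Divide by x^2 to reach normal form y'' + P_1(x) y' + P_2(x) y = 0 with P_1(x) = -1/x and P_2(x) = -2/x.
x = 0 is a singular point because the y'-coefficient -1/x has a pole at x = 0 and the y-coefficient -2/x has a pole at x = 0.
It is a regular singular point because x P_1(x) = p(x) = -1 and x^2 P_2(x) = q(x) = -2x are polynomials, hence analytic at x = 0.
p(0) = -1,  q(0) = 0.
Indicial equation: r(r-1) + p(0) r + q(0) = 0, i.e. r^2 + (p(0) - 1) r + q(0) = 0, i.e. r^2 - 2 r = 0.
Discriminant: (-2)^2 - 4(0) = 4, so r = (2 ± 2)/2.
Solving: r_1 = 2, r_2 = 0.

indicial: r^2 - 2 r = 0; roots r_1 = 2, r_2 = 0


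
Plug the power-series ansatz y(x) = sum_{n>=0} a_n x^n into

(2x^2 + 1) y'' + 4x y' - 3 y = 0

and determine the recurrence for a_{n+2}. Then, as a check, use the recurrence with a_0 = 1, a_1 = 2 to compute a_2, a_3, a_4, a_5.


Substitute y = sum_n a_n x^n.
(1 + 2 x^2) y'' contributes (n+2)(n+1) a_{n+2} + 2 n(n-1) a_n at x^n.
4 x y'(x) contributes 4 n a_n at x^n.
-3 y(x) contributes -3 a_n at x^n.
Matching x^n: (n+2)(n+1) a_{n+2} + (2 n(n-1) + 4 n - 3) a_n = 0.
Thus a_{n+2} = (-2 n(n-1) - 4 n + 3) / ((n+1)(n+2)) * a_n.

Check with a_0 = 1, a_1 = 2 (apply the recurrence for n = 0, 1, 2, 3): a_0 = 1, a_1 = 2, a_2 = 3/2, a_3 = -1/3, a_4 = -9/8, a_5 = 7/20.

a_(n+2) = (-2 n(n-1) - 4 n + 3) / ((n+1)(n+2)) * a_n; check: a_0 = 1, a_1 = 2, a_2 = 3/2, a_3 = -1/3, a_4 = -9/8, a_5 = 7/20


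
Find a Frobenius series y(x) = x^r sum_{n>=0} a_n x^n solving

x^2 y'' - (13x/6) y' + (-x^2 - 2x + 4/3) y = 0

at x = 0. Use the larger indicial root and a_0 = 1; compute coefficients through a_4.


Write in Frobenius form y'' + (p(x)/x) y' + (q(x)/x^2) y = 0:
  p(x) = -13/6,  q(x) = -x^2 - 2x + 4/3.
Indicial equation: r(r-1) + (-13/6) r + (4/3) = 0 -> roots r_1 = 8/3, r_2 = 1/2.
Take r = r_1 = 8/3. Let y(x) = x^r sum_{n>=0} a_n x^n with a_0 = 1.
Substitute y = x^r sum a_n x^n and match x^{r+n}. The recurrence is
  D(n) a_n - 2 a_{n-1} - 1 a_{n-2} = 0,  where D(n) = (r+n)(r+n-1) + (-13/6)(r+n) + (4/3).
  a_n = [2 a_{n-1} + 1 a_{n-2}] / D(n).
Since the indicial polynomial factors as (r - r_1)(r - r_2), D(n) = (r_1 + n - r_1)(r_1 + n - r_2) = n(n + 13/6).
Evaluating step by step (a_0 = 1):
  n = 1: D(1) = 1(1 + 13/6) = 19/6; numerator = 2(1) = 2; a_1 = (2)/(19/6) = 12/19
  n = 2: D(2) = 2(2 + 13/6) = 25/3; numerator = 2(12/19) + 1(1) = 43/19; a_2 = (43/19)/(25/3) = 129/475
  n = 3: D(3) = 3(3 + 13/6) = 31/2; numerator = 2(129/475) + 1(12/19) = 558/475; a_3 = (558/475)/(31/2) = 36/475
  n = 4: D(4) = 4(4 + 13/6) = 74/3; numerator = 2(36/475) + 1(129/475) = 201/475; a_4 = (201/475)/(74/3) = 603/35150

r = 8/3; a_0 = 1; a_1 = 12/19; a_2 = 129/475; a_3 = 36/475; a_4 = 603/35150


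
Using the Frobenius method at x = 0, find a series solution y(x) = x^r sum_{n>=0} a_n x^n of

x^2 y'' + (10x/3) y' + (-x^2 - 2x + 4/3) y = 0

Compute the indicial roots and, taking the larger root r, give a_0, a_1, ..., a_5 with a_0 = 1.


Write in Frobenius form y'' + (p(x)/x) y' + (q(x)/x^2) y = 0:
  p(x) = 10/3,  q(x) = -x^2 - 2x + 4/3.
Indicial equation: r(r-1) + (10/3) r + (4/3) = 0 -> roots r_1 = -1, r_2 = -4/3.
Take r = r_1 = -1. Let y(x) = x^r sum_{n>=0} a_n x^n with a_0 = 1.
Substitute y = x^r sum a_n x^n and match x^{r+n}. The recurrence is
  D(n) a_n - 2 a_{n-1} - 1 a_{n-2} = 0,  where D(n) = (r+n)(r+n-1) + (10/3)(r+n) + (4/3).
  a_n = [2 a_{n-1} + 1 a_{n-2}] / D(n).
Since the indicial polynomial factors as (r - r_1)(r - r_2), D(n) = (r_1 + n - r_1)(r_1 + n - r_2) = n(n + 1/3).
Evaluating step by step (a_0 = 1):
  n = 1: D(1) = 1(1 + 1/3) = 4/3; numerator = 2(1) = 2; a_1 = (2)/(4/3) = 3/2
  n = 2: D(2) = 2(2 + 1/3) = 14/3; numerator = 2(3/2) + 1(1) = 4; a_2 = (4)/(14/3) = 6/7
  n = 3: D(3) = 3(3 + 1/3) = 10; numerator = 2(6/7) + 1(3/2) = 45/14; a_3 = (45/14)/(10) = 9/28
  n = 4: D(4) = 4(4 + 1/3) = 52/3; numerator = 2(9/28) + 1(6/7) = 3/2; a_4 = (3/2)/(52/3) = 9/104
  n = 5: D(5) = 5(5 + 1/3) = 80/3; numerator = 2(9/104) + 1(9/28) = 45/91; a_5 = (45/91)/(80/3) = 27/1456

r = -1; a_0 = 1; a_1 = 3/2; a_2 = 6/7; a_3 = 9/28; a_4 = 9/104; a_5 = 27/1456


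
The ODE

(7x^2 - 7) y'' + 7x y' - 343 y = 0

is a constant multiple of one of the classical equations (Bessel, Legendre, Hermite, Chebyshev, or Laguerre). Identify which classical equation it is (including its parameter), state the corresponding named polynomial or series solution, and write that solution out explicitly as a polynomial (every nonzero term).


All three coefficients share the factor -7; dividing through by -7 gives  (1 - x^2) y'' - x y' + 49 y = 0.
This matches the Chebyshev equation (1 - x^2) y'' - x y' + n^2 y = 0 (note the -x y' term, not -2x y') with n^2 = 49, so n = 7; the polynomial solution is T_7(x).
With y = sum_k a_k x^k, matching x^k gives (k+2)(k+1) a_{k+2} = (k^2 - n^2) a_k = (k - 7)(k + 7) a_k. The right side vanishes at k = 7, so the series with the parity of 7 terminates at degree 7.
Standard normalization: leading coefficient of T_n is 2^(n-1), so a_7 = 2^6 = 64. Work downward with a_k = (k+1)(k+2) a_{k+2} / ((k - 7)(k + 7)):
  a_5 = (6)(7)(64) / ((5 - 7)(5 + 7)) = 2688/(-24) = -112
  a_3 = (4)(5)(-112) / ((3 - 7)(3 + 7)) = -2240/(-40) = 56
  a_1 = (2)(3)(56) / ((1 - 7)(1 + 7)) = 336/(-48) = -7
Hence T_7(x) = 64 x^7 - 112 x^5 + 56 x^3 - 7 x.

T_7(x); series = 64 x^7 - 112 x^5 + 56 x^3 - 7 x


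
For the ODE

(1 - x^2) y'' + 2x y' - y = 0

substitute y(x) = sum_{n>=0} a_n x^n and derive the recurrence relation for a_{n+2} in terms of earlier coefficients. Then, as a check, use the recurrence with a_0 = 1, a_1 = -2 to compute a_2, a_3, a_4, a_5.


Substitute y = sum_n a_n x^n.
(1 - 1 x^2) y'' contributes (n+2)(n+1) a_{n+2} - n(n-1) a_n at x^n.
2 x y'(x) contributes 2 n a_n at x^n.
-y(x) contributes -1 a_n at x^n.
Matching x^n: (n+2)(n+1) a_{n+2} + (-n(n-1) + 2 n - 1) a_n = 0.
Thus a_{n+2} = (n(n-1) - 2 n + 1) / ((n+1)(n+2)) * a_n.

Check with a_0 = 1, a_1 = -2 (apply the recurrence for n = 0, 1, 2, 3): a_0 = 1, a_1 = -2, a_2 = 1/2, a_3 = 1/3, a_4 = -1/24, a_5 = 1/60.

a_(n+2) = (n(n-1) - 2 n + 1) / ((n+1)(n+2)) * a_n; check: a_0 = 1, a_1 = -2, a_2 = 1/2, a_3 = 1/3, a_4 = -1/24, a_5 = 1/60


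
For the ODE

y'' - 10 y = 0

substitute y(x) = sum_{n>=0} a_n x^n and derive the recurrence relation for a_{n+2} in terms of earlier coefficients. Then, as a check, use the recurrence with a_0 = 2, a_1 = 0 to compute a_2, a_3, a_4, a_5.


Substitute y = sum_n a_n x^n into y'' + (const) y = 0.
y''(x) = sum_{n>=0} (n+2)(n+1) a_{n+2} x^n.
The ODE becomes sum_n [(n+2)(n+1) a_{n+2} - 10 a_n] x^n = 0.
Setting each coefficient to zero gives the recurrence:
  (n+2)(n+1) a_{n+2} - 10 a_n = 0,
  a_{n+2} = 10 / ((n+1)(n+2)) a_n.

Check with a_0 = 2, a_1 = 0 (apply the recurrence for n = 0, 1, 2, 3): a_0 = 2, a_1 = 0, a_2 = 10, a_3 = 0, a_4 = 25/3, a_5 = 0.

a_{n+2} = 10/((n+1)(n+2)) * a_n; check: a_0 = 2, a_1 = 0, a_2 = 10, a_3 = 0, a_4 = 25/3, a_5 = 0


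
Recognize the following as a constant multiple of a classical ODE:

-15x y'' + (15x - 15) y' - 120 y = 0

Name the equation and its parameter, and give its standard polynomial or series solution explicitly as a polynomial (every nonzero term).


All three coefficients share the factor -15; dividing through by -15 gives  x y'' + (1 - x) y' + 8 y = 0.
This matches the Laguerre equation x y'' + (1 - x) y' + n y = 0 with n = 8; the polynomial solution is L_8(x).
With y = sum_k a_k x^k, matching x^k gives (k+1)k a_{k+1} + (k+1) a_{k+1} - k a_k + n a_k = 0, i.e. (k+1)^2 a_{k+1} = (k - n) a_k = (k - 8) a_k. The right side vanishes at k = 8, so the series terminates at degree 8.
Standard normalization L_n(0) = 1 gives a_0 = 1. Work upward with a_{k+1} = (k - 8) a_k / (k+1)^2:
  a_1 = (0 - 8)(1) / 1^2 = -8/1 = -8
  a_2 = (1 - 8)(-8) / 2^2 = 56/4 = 14
  a_3 = (2 - 8)(14) / 3^2 = -84/9 = -28/3
  a_4 = (3 - 8)(-28/3) / 4^2 = (140/3)/16 = 35/12
  a_5 = (4 - 8)(35/12) / 5^2 = (-35/3)/25 = -7/15
  a_6 = (5 - 8)(-7/15) / 6^2 = (7/5)/36 = 7/180
  a_7 = (6 - 8)(7/180) / 7^2 = (-7/90)/49 = -1/630
  a_8 = (7 - 8)(-1/630) / 8^2 = (1/630)/64 = 1/40320
Hence L_8(x) = x^8/40320 - x^7/630 + 7 x^6/180 - 7 x^5/15 + 35 x^4/12 - 28 x^3/3 + 14 x^2 - 8 x + 1.

L_8(x); series = x^8/40320 - x^7/630 + 7 x^6/180 - 7 x^5/15 + 35 x^4/12 - 28 x^3/3 + 14 x^2 - 8 x + 1


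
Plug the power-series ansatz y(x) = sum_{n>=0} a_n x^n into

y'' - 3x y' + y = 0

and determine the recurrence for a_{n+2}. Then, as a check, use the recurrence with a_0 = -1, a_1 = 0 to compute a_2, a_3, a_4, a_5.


Substitute y = sum_n a_n x^n.
y''(x) has coefficient (n+2)(n+1) a_{n+2} at x^n;
-3 x y'(x) has coefficient -3 n a_n at x^n (shift);
y(x) has coefficient 1 a_n at x^n.
Matching x^n: (n+2)(n+1) a_{n+2} + (-3n + 1) a_n = 0.
Thus a_{n+2} = (3n - 1) / ((n+1)(n+2)) * a_n.

Check with a_0 = -1, a_1 = 0 (apply the recurrence for n = 0, 1, 2, 3): a_0 = -1, a_1 = 0, a_2 = 1/2, a_3 = 0, a_4 = 5/24, a_5 = 0.

a_(n+2) = (3n - 1) / ((n+1)(n+2)) * a_n; check: a_0 = -1, a_1 = 0, a_2 = 1/2, a_3 = 0, a_4 = 5/24, a_5 = 0


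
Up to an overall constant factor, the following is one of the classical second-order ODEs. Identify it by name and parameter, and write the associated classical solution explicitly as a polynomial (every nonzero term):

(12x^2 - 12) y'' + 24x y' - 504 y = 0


All three coefficients share the factor -12; dividing through by -12 gives  (1 - x^2) y'' - 2x y' + 42 y = 0.
This matches the Legendre equation (1 - x^2) y'' - 2x y' + n(n+1) y = 0 (note the -2x y' term) with n(n+1) = 42, so n = 6; the polynomial solution is P_6(x).
With y = sum_k a_k x^k, matching x^k gives (k+2)(k+1) a_{k+2} = [k(k+1) - n(n+1)] a_k = (k - 6)(k + 7) a_k. The right side vanishes at k = 6, so the series with the parity of 6 terminates at degree 6.
Standard normalization (P_n(1) = 1): leading coefficient (2n)!/(2^n (n!)^2) = 479001600/(64*518400) = 231/16, so a_6 = 231/16. Work downward with a_k = (k+1)(k+2) a_{k+2} / ((k - 6)(k + 7)):
  a_4 = (5)(6)(231/16) / ((4 - 6)(4 + 7)) = (3465/8)/(-22) = -315/16
  a_2 = (3)(4)(-315/16) / ((2 - 6)(2 + 7)) = (-945/4)/(-36) = 105/16
  a_0 = (1)(2)(105/16) / ((0 - 6)(0 + 7)) = (105/8)/(-42) = -5/16
Hence P_6(x) = 231 x^6/16 - 315 x^4/16 + 105 x^2/16 - 5/16.

P_6(x); series = 231 x^6/16 - 315 x^4/16 + 105 x^2/16 - 5/16


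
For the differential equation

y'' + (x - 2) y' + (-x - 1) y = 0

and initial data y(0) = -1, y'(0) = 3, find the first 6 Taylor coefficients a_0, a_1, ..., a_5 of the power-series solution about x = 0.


Ansatz: y(x) = sum_{n>=0} a_n x^n, so y'(x) = sum_{n>=1} n a_n x^(n-1) and y''(x) = sum_{n>=2} n(n-1) a_n x^(n-2).
Substitute into P(x) y'' + Q(x) y' + R(x) y = 0 with P(x) = 1, Q(x) = x - 2, R(x) = -x - 1, and match powers of x.
Initial conditions: a_0 = -1, a_1 = 3.
Setting the coefficient of each power of x to zero and solving order by order (substituting the coefficients already found):
  x^0: 2 a_2 - 2 a_1 - a_0 = 0  ->  2 a_2 = 2 a_1 + a_0 = 5  ->  a_2 = 5/2
  x^1: 6 a_3 - 4 a_2 - a_0 = 0  ->  6 a_3 = 4 a_2 + a_0 = 9  ->  a_3 = 3/2
  x^2: 12 a_4 - 6 a_3 + a_2 - a_1 = 0  ->  12 a_4 = 6 a_3 - a_2 + a_1 = 19/2  ->  a_4 = 19/24
  x^3: 20 a_5 - 8 a_4 + 2 a_3 - a_2 = 0  ->  20 a_5 = 8 a_4 - 2 a_3 + a_2 = 35/6  ->  a_5 = 7/24
Truncated series: y(x) = -1 + 3 x + (5/2) x^2 + (3/2) x^3 + (19/24) x^4 + (7/24) x^5 + O(x^6).

a_0 = -1; a_1 = 3; a_2 = 5/2; a_3 = 3/2; a_4 = 19/24; a_5 = 7/24


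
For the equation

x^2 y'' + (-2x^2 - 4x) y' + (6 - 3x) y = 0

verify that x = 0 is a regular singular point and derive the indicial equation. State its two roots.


Divide by x^2 to reach normal form y'' + P_1(x) y' + P_2(x) y = 0 with P_1(x) = -2 - 4/x and P_2(x) = -3/x + 6/x^2.
x = 0 is a singular point because the y'-coefficient -2 - 4/x has a pole at x = 0 and the y-coefficient -3/x + 6/x^2 has a pole at x = 0.
It is a regular singular point because x P_1(x) = p(x) = -2x - 4 and x^2 P_2(x) = q(x) = 6 - 3x are polynomials, hence analytic at x = 0.
p(0) = -4,  q(0) = 6.
Indicial equation: r(r-1) + p(0) r + q(0) = 0, i.e. r^2 + (p(0) - 1) r + q(0) = 0, i.e. r^2 - 5 r + 6 = 0.
Discriminant: (-5)^2 - 4(6) = 1, so r = (5 ± 1)/2.
Solving: r_1 = 3, r_2 = 2.

indicial: r^2 - 5 r + 6 = 0; roots r_1 = 3, r_2 = 2


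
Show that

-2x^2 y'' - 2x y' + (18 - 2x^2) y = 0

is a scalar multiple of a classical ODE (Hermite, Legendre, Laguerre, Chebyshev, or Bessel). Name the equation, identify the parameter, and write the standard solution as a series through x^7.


All three coefficients share the factor -2; dividing through by -2 gives  x^2 y'' + x y' + (x^2 - 9) y = 0.
This matches the Bessel equation x^2 y'' + x y' + (x^2 - nu^2) y = 0 with nu^2 = 9, so nu = 3; the solution bounded at x = 0 is J_3(x).
Frobenius at x = 0: indicial roots ±nu; for r = nu the recurrence k(k + 2nu) c_k = -c_{k-2} gives the standard series J_nu(x) = sum_{k>=0} (-1)^k / (k! (k+nu)!) (x/2)^(2k+nu). Evaluate the first 3 terms:
  k = 0: (-1)^0 / (0! * 3! * 2^3) x^3 = 1/(1*6*8) x^3 = (1/48) x^3
  k = 1: (-1)^1 / (1! * 4! * 2^5) x^5 = -1/(1*24*32) x^5 = (-1/768) x^5
  k = 2: (-1)^2 / (2! * 5! * 2^7) x^7 = 1/(2*120*128) x^7 = (1/30720) x^7
Hence J_3(x) = x^7/30720 - x^5/768 + x^3/48 + ....

J_3(x); series = x^7/30720 - x^5/768 + x^3/48


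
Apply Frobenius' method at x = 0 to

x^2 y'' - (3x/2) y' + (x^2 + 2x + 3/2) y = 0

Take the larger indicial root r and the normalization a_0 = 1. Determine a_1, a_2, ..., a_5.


Write in Frobenius form y'' + (p(x)/x) y' + (q(x)/x^2) y = 0:
  p(x) = -3/2,  q(x) = x^2 + 2x + 3/2.
Indicial equation: r(r-1) + (-3/2) r + (3/2) = 0 -> roots r_1 = 3/2, r_2 = 1.
Take r = r_1 = 3/2. Let y(x) = x^r sum_{n>=0} a_n x^n with a_0 = 1.
Substitute y = x^r sum a_n x^n and match x^{r+n}. The recurrence is
  D(n) a_n + 2 a_{n-1} + 1 a_{n-2} = 0,  where D(n) = (r+n)(r+n-1) + (-3/2)(r+n) + (3/2).
  a_n = [-2 a_{n-1} - 1 a_{n-2}] / D(n).
Since the indicial polynomial factors as (r - r_1)(r - r_2), D(n) = (r_1 + n - r_1)(r_1 + n - r_2) = n(n + 1/2).
Evaluating step by step (a_0 = 1):
  n = 1: D(1) = 1(1 + 1/2) = 3/2; numerator = -2(1) = -2; a_1 = (-2)/(3/2) = -4/3
  n = 2: D(2) = 2(2 + 1/2) = 5; numerator = -2(-4/3) - 1(1) = 5/3; a_2 = (5/3)/(5) = 1/3
  n = 3: D(3) = 3(3 + 1/2) = 21/2; numerator = -2(1/3) - 1(-4/3) = 2/3; a_3 = (2/3)/(21/2) = 4/63
  n = 4: D(4) = 4(4 + 1/2) = 18; numerator = -2(4/63) - 1(1/3) = -29/63; a_4 = (-29/63)/(18) = -29/1134
  n = 5: D(5) = 5(5 + 1/2) = 55/2; numerator = -2(-29/1134) - 1(4/63) = -1/81; a_5 = (-1/81)/(55/2) = -2/4455

r = 3/2; a_0 = 1; a_1 = -4/3; a_2 = 1/3; a_3 = 4/63; a_4 = -29/1134; a_5 = -2/4455


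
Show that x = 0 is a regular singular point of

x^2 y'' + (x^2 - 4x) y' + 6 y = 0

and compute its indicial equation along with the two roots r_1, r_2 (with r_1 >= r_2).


Divide by x^2 to reach normal form y'' + P_1(x) y' + P_2(x) y = 0 with P_1(x) = 1 - 4/x and P_2(x) = 6/x^2.
x = 0 is a singular point because the y'-coefficient 1 - 4/x has a pole at x = 0 and the y-coefficient 6/x^2 has a pole at x = 0.
It is a regular singular point because x P_1(x) = p(x) = x - 4 and x^2 P_2(x) = q(x) = 6 are polynomials, hence analytic at x = 0.
p(0) = -4,  q(0) = 6.
Indicial equation: r(r-1) + p(0) r + q(0) = 0, i.e. r^2 + (p(0) - 1) r + q(0) = 0, i.e. r^2 - 5 r + 6 = 0.
Discriminant: (-5)^2 - 4(6) = 1, so r = (5 ± 1)/2.
Solving: r_1 = 3, r_2 = 2.

indicial: r^2 - 5 r + 6 = 0; roots r_1 = 3, r_2 = 2
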